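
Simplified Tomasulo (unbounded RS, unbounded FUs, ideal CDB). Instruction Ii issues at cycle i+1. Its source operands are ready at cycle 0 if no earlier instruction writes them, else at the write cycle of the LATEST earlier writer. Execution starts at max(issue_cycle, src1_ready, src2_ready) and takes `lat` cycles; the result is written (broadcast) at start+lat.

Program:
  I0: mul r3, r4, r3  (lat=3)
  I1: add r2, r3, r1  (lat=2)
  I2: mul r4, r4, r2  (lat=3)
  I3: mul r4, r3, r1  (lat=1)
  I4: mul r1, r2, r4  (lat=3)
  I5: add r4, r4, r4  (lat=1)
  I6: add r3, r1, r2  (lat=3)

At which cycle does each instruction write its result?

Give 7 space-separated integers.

I0 mul r3: issue@1 deps=(None,None) exec_start@1 write@4
I1 add r2: issue@2 deps=(0,None) exec_start@4 write@6
I2 mul r4: issue@3 deps=(None,1) exec_start@6 write@9
I3 mul r4: issue@4 deps=(0,None) exec_start@4 write@5
I4 mul r1: issue@5 deps=(1,3) exec_start@6 write@9
I5 add r4: issue@6 deps=(3,3) exec_start@6 write@7
I6 add r3: issue@7 deps=(4,1) exec_start@9 write@12

Answer: 4 6 9 5 9 7 12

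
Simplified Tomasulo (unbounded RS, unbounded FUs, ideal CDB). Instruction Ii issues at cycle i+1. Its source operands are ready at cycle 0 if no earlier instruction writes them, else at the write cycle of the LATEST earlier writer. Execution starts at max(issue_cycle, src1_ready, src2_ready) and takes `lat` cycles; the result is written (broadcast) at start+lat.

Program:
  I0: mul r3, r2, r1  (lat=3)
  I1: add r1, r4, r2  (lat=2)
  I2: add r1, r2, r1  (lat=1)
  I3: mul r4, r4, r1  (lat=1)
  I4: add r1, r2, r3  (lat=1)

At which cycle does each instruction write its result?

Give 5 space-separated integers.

Answer: 4 4 5 6 6

Derivation:
I0 mul r3: issue@1 deps=(None,None) exec_start@1 write@4
I1 add r1: issue@2 deps=(None,None) exec_start@2 write@4
I2 add r1: issue@3 deps=(None,1) exec_start@4 write@5
I3 mul r4: issue@4 deps=(None,2) exec_start@5 write@6
I4 add r1: issue@5 deps=(None,0) exec_start@5 write@6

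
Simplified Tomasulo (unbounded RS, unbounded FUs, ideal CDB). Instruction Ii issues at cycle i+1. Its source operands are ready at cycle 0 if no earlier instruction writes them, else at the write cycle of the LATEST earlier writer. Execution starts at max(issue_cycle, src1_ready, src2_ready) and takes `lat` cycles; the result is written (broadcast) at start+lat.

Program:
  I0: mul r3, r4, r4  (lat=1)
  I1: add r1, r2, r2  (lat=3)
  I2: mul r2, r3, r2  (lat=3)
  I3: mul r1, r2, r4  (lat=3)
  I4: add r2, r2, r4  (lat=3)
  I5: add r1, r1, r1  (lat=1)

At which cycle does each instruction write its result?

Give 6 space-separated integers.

Answer: 2 5 6 9 9 10

Derivation:
I0 mul r3: issue@1 deps=(None,None) exec_start@1 write@2
I1 add r1: issue@2 deps=(None,None) exec_start@2 write@5
I2 mul r2: issue@3 deps=(0,None) exec_start@3 write@6
I3 mul r1: issue@4 deps=(2,None) exec_start@6 write@9
I4 add r2: issue@5 deps=(2,None) exec_start@6 write@9
I5 add r1: issue@6 deps=(3,3) exec_start@9 write@10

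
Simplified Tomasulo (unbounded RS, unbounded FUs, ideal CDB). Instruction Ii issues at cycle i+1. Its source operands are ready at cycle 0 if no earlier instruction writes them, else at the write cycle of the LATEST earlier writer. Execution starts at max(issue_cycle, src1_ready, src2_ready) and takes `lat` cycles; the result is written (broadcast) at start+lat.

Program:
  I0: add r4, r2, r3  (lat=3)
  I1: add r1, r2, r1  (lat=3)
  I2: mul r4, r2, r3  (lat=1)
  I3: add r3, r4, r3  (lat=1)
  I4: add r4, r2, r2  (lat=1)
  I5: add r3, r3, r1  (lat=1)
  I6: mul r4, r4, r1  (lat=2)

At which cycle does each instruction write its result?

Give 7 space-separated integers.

I0 add r4: issue@1 deps=(None,None) exec_start@1 write@4
I1 add r1: issue@2 deps=(None,None) exec_start@2 write@5
I2 mul r4: issue@3 deps=(None,None) exec_start@3 write@4
I3 add r3: issue@4 deps=(2,None) exec_start@4 write@5
I4 add r4: issue@5 deps=(None,None) exec_start@5 write@6
I5 add r3: issue@6 deps=(3,1) exec_start@6 write@7
I6 mul r4: issue@7 deps=(4,1) exec_start@7 write@9

Answer: 4 5 4 5 6 7 9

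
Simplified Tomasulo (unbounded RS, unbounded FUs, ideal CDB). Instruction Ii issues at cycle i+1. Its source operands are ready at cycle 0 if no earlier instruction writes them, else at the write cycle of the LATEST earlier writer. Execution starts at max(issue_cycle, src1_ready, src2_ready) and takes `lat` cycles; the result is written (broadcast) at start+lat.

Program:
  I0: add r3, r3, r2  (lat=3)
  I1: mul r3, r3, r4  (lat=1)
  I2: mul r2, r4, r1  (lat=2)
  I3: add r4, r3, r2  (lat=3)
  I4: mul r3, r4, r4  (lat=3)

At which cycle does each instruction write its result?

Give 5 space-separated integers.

Answer: 4 5 5 8 11

Derivation:
I0 add r3: issue@1 deps=(None,None) exec_start@1 write@4
I1 mul r3: issue@2 deps=(0,None) exec_start@4 write@5
I2 mul r2: issue@3 deps=(None,None) exec_start@3 write@5
I3 add r4: issue@4 deps=(1,2) exec_start@5 write@8
I4 mul r3: issue@5 deps=(3,3) exec_start@8 write@11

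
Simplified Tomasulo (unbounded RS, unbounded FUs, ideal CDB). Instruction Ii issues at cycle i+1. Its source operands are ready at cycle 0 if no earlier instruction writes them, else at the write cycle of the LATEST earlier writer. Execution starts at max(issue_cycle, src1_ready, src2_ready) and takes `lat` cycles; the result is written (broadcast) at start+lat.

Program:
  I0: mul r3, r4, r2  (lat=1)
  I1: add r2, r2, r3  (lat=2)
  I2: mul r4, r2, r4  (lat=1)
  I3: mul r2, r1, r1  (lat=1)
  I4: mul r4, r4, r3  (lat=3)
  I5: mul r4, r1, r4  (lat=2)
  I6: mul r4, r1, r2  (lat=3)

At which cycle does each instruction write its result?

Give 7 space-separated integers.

Answer: 2 4 5 5 8 10 10

Derivation:
I0 mul r3: issue@1 deps=(None,None) exec_start@1 write@2
I1 add r2: issue@2 deps=(None,0) exec_start@2 write@4
I2 mul r4: issue@3 deps=(1,None) exec_start@4 write@5
I3 mul r2: issue@4 deps=(None,None) exec_start@4 write@5
I4 mul r4: issue@5 deps=(2,0) exec_start@5 write@8
I5 mul r4: issue@6 deps=(None,4) exec_start@8 write@10
I6 mul r4: issue@7 deps=(None,3) exec_start@7 write@10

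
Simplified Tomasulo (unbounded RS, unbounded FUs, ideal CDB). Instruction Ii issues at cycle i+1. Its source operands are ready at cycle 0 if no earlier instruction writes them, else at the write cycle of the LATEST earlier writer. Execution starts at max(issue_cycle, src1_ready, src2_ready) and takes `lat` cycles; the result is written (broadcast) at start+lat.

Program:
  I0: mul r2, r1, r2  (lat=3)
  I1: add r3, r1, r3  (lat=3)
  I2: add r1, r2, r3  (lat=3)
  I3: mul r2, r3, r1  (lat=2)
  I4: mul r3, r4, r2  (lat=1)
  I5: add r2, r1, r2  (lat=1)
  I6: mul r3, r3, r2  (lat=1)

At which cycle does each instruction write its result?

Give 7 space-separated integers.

I0 mul r2: issue@1 deps=(None,None) exec_start@1 write@4
I1 add r3: issue@2 deps=(None,None) exec_start@2 write@5
I2 add r1: issue@3 deps=(0,1) exec_start@5 write@8
I3 mul r2: issue@4 deps=(1,2) exec_start@8 write@10
I4 mul r3: issue@5 deps=(None,3) exec_start@10 write@11
I5 add r2: issue@6 deps=(2,3) exec_start@10 write@11
I6 mul r3: issue@7 deps=(4,5) exec_start@11 write@12

Answer: 4 5 8 10 11 11 12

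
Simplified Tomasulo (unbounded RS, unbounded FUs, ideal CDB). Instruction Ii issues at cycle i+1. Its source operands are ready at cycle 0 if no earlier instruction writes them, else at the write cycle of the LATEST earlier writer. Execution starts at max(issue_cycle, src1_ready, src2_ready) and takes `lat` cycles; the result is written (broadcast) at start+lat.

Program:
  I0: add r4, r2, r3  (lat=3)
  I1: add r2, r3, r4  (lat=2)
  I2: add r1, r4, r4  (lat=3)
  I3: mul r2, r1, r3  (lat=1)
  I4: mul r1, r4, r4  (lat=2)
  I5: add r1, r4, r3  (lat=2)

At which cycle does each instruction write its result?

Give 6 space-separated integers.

I0 add r4: issue@1 deps=(None,None) exec_start@1 write@4
I1 add r2: issue@2 deps=(None,0) exec_start@4 write@6
I2 add r1: issue@3 deps=(0,0) exec_start@4 write@7
I3 mul r2: issue@4 deps=(2,None) exec_start@7 write@8
I4 mul r1: issue@5 deps=(0,0) exec_start@5 write@7
I5 add r1: issue@6 deps=(0,None) exec_start@6 write@8

Answer: 4 6 7 8 7 8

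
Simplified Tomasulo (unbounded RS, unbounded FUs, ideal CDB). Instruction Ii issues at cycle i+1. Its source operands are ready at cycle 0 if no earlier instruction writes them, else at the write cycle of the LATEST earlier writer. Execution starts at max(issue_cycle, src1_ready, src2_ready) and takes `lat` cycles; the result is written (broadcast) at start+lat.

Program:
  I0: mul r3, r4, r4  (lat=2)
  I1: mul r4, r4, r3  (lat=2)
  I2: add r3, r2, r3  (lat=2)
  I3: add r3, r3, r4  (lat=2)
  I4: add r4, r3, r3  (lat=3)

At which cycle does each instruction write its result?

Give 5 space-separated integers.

Answer: 3 5 5 7 10

Derivation:
I0 mul r3: issue@1 deps=(None,None) exec_start@1 write@3
I1 mul r4: issue@2 deps=(None,0) exec_start@3 write@5
I2 add r3: issue@3 deps=(None,0) exec_start@3 write@5
I3 add r3: issue@4 deps=(2,1) exec_start@5 write@7
I4 add r4: issue@5 deps=(3,3) exec_start@7 write@10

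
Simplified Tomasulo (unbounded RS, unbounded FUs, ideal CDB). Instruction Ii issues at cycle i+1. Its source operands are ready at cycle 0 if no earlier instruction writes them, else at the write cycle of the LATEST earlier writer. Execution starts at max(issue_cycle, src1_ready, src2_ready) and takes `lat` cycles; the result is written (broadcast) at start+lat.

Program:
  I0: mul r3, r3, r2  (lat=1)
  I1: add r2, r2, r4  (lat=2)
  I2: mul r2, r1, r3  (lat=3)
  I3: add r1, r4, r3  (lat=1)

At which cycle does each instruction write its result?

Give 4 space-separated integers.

I0 mul r3: issue@1 deps=(None,None) exec_start@1 write@2
I1 add r2: issue@2 deps=(None,None) exec_start@2 write@4
I2 mul r2: issue@3 deps=(None,0) exec_start@3 write@6
I3 add r1: issue@4 deps=(None,0) exec_start@4 write@5

Answer: 2 4 6 5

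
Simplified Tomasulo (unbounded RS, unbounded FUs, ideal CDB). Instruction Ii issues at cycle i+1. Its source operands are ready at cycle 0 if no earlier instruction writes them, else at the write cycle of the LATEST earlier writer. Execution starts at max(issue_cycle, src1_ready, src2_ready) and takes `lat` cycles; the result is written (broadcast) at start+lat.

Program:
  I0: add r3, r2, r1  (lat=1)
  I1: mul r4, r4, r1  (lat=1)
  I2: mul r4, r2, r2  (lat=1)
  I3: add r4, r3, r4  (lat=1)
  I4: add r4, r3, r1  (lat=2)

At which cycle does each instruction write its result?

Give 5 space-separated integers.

I0 add r3: issue@1 deps=(None,None) exec_start@1 write@2
I1 mul r4: issue@2 deps=(None,None) exec_start@2 write@3
I2 mul r4: issue@3 deps=(None,None) exec_start@3 write@4
I3 add r4: issue@4 deps=(0,2) exec_start@4 write@5
I4 add r4: issue@5 deps=(0,None) exec_start@5 write@7

Answer: 2 3 4 5 7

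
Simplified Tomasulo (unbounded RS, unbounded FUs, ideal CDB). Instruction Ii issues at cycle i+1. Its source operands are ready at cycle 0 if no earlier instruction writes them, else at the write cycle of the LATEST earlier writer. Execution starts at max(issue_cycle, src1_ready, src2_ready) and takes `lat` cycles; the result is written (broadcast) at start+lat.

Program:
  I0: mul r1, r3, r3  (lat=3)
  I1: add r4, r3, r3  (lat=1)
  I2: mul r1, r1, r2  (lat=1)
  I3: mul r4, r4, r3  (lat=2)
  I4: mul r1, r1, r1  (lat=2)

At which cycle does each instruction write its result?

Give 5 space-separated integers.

Answer: 4 3 5 6 7

Derivation:
I0 mul r1: issue@1 deps=(None,None) exec_start@1 write@4
I1 add r4: issue@2 deps=(None,None) exec_start@2 write@3
I2 mul r1: issue@3 deps=(0,None) exec_start@4 write@5
I3 mul r4: issue@4 deps=(1,None) exec_start@4 write@6
I4 mul r1: issue@5 deps=(2,2) exec_start@5 write@7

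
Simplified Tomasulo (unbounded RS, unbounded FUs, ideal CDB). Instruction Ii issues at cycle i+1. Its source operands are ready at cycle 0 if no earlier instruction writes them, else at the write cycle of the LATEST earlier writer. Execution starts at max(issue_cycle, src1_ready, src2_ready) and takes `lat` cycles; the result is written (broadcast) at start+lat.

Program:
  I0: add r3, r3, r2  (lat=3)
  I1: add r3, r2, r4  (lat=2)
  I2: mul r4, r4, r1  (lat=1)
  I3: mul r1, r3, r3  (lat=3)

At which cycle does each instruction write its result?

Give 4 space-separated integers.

Answer: 4 4 4 7

Derivation:
I0 add r3: issue@1 deps=(None,None) exec_start@1 write@4
I1 add r3: issue@2 deps=(None,None) exec_start@2 write@4
I2 mul r4: issue@3 deps=(None,None) exec_start@3 write@4
I3 mul r1: issue@4 deps=(1,1) exec_start@4 write@7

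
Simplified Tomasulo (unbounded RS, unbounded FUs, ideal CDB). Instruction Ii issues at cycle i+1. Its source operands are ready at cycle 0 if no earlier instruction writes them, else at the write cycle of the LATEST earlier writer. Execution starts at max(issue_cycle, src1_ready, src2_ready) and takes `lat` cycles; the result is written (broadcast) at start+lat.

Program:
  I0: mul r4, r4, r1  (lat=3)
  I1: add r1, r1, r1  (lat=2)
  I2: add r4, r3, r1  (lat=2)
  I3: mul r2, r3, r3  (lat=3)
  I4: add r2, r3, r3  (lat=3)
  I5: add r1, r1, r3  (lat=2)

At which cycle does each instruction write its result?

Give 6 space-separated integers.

I0 mul r4: issue@1 deps=(None,None) exec_start@1 write@4
I1 add r1: issue@2 deps=(None,None) exec_start@2 write@4
I2 add r4: issue@3 deps=(None,1) exec_start@4 write@6
I3 mul r2: issue@4 deps=(None,None) exec_start@4 write@7
I4 add r2: issue@5 deps=(None,None) exec_start@5 write@8
I5 add r1: issue@6 deps=(1,None) exec_start@6 write@8

Answer: 4 4 6 7 8 8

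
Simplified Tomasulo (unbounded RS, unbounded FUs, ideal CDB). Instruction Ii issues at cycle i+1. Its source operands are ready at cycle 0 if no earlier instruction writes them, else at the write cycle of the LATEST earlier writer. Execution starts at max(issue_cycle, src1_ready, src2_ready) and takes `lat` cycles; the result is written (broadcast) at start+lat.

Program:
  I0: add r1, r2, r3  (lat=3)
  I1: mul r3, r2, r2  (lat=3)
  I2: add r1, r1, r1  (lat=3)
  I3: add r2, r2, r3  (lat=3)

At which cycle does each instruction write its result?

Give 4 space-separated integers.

Answer: 4 5 7 8

Derivation:
I0 add r1: issue@1 deps=(None,None) exec_start@1 write@4
I1 mul r3: issue@2 deps=(None,None) exec_start@2 write@5
I2 add r1: issue@3 deps=(0,0) exec_start@4 write@7
I3 add r2: issue@4 deps=(None,1) exec_start@5 write@8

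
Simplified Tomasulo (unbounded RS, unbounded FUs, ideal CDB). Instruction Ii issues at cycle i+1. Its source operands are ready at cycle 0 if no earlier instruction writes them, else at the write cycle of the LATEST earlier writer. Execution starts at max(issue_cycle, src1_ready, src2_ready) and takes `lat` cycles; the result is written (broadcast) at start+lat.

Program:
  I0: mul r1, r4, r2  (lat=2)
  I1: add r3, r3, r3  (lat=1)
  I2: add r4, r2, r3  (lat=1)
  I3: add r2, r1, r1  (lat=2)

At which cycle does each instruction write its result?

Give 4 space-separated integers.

Answer: 3 3 4 6

Derivation:
I0 mul r1: issue@1 deps=(None,None) exec_start@1 write@3
I1 add r3: issue@2 deps=(None,None) exec_start@2 write@3
I2 add r4: issue@3 deps=(None,1) exec_start@3 write@4
I3 add r2: issue@4 deps=(0,0) exec_start@4 write@6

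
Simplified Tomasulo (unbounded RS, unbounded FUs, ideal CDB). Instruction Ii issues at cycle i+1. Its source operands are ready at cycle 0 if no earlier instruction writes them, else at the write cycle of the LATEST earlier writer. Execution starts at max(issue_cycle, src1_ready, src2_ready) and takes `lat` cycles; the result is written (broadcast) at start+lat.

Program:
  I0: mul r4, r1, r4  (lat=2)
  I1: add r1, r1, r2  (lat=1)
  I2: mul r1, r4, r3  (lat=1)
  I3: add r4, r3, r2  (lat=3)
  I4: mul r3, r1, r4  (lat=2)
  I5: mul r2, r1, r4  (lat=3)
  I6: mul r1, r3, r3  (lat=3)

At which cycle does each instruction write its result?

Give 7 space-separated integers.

I0 mul r4: issue@1 deps=(None,None) exec_start@1 write@3
I1 add r1: issue@2 deps=(None,None) exec_start@2 write@3
I2 mul r1: issue@3 deps=(0,None) exec_start@3 write@4
I3 add r4: issue@4 deps=(None,None) exec_start@4 write@7
I4 mul r3: issue@5 deps=(2,3) exec_start@7 write@9
I5 mul r2: issue@6 deps=(2,3) exec_start@7 write@10
I6 mul r1: issue@7 deps=(4,4) exec_start@9 write@12

Answer: 3 3 4 7 9 10 12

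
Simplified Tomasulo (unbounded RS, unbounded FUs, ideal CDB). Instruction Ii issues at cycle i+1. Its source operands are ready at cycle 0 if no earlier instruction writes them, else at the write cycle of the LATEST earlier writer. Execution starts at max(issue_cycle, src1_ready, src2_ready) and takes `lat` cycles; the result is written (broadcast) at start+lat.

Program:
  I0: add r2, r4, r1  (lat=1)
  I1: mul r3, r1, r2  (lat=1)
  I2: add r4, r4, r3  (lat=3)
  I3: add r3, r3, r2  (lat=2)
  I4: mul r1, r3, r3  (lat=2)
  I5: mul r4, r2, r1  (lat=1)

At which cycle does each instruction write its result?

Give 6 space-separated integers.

Answer: 2 3 6 6 8 9

Derivation:
I0 add r2: issue@1 deps=(None,None) exec_start@1 write@2
I1 mul r3: issue@2 deps=(None,0) exec_start@2 write@3
I2 add r4: issue@3 deps=(None,1) exec_start@3 write@6
I3 add r3: issue@4 deps=(1,0) exec_start@4 write@6
I4 mul r1: issue@5 deps=(3,3) exec_start@6 write@8
I5 mul r4: issue@6 deps=(0,4) exec_start@8 write@9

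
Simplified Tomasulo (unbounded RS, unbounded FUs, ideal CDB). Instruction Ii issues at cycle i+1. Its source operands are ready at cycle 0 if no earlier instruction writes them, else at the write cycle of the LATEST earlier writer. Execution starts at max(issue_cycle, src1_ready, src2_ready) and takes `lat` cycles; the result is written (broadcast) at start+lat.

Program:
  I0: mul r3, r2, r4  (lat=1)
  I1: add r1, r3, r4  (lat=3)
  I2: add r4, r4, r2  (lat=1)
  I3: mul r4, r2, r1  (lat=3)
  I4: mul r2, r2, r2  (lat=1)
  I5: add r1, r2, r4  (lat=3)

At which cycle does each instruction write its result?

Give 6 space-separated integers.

I0 mul r3: issue@1 deps=(None,None) exec_start@1 write@2
I1 add r1: issue@2 deps=(0,None) exec_start@2 write@5
I2 add r4: issue@3 deps=(None,None) exec_start@3 write@4
I3 mul r4: issue@4 deps=(None,1) exec_start@5 write@8
I4 mul r2: issue@5 deps=(None,None) exec_start@5 write@6
I5 add r1: issue@6 deps=(4,3) exec_start@8 write@11

Answer: 2 5 4 8 6 11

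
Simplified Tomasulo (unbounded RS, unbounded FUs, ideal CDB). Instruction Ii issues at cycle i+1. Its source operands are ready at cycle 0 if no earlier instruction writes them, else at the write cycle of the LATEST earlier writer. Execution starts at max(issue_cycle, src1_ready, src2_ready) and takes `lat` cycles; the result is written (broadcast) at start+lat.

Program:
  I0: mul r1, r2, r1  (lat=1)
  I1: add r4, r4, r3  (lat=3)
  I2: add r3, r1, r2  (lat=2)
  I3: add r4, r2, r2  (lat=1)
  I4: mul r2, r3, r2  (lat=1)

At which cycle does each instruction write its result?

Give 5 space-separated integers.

Answer: 2 5 5 5 6

Derivation:
I0 mul r1: issue@1 deps=(None,None) exec_start@1 write@2
I1 add r4: issue@2 deps=(None,None) exec_start@2 write@5
I2 add r3: issue@3 deps=(0,None) exec_start@3 write@5
I3 add r4: issue@4 deps=(None,None) exec_start@4 write@5
I4 mul r2: issue@5 deps=(2,None) exec_start@5 write@6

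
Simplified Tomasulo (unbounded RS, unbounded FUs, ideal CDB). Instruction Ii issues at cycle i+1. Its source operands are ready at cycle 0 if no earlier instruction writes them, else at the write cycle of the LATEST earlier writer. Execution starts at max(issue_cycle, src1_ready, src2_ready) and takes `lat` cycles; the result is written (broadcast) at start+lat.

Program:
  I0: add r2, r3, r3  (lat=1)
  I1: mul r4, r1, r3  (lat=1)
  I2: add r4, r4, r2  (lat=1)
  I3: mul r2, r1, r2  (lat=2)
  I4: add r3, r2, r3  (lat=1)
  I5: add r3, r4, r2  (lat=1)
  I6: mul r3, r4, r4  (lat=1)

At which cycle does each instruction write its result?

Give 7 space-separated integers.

I0 add r2: issue@1 deps=(None,None) exec_start@1 write@2
I1 mul r4: issue@2 deps=(None,None) exec_start@2 write@3
I2 add r4: issue@3 deps=(1,0) exec_start@3 write@4
I3 mul r2: issue@4 deps=(None,0) exec_start@4 write@6
I4 add r3: issue@5 deps=(3,None) exec_start@6 write@7
I5 add r3: issue@6 deps=(2,3) exec_start@6 write@7
I6 mul r3: issue@7 deps=(2,2) exec_start@7 write@8

Answer: 2 3 4 6 7 7 8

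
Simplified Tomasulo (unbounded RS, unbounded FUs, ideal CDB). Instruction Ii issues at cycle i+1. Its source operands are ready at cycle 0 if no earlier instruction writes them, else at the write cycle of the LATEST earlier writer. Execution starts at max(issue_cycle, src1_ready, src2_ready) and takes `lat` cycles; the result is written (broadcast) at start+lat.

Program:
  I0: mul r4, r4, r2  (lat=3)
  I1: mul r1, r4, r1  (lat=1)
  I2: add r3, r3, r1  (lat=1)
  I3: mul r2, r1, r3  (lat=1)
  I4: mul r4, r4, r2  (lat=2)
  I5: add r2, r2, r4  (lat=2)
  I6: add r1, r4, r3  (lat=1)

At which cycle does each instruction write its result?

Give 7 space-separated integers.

Answer: 4 5 6 7 9 11 10

Derivation:
I0 mul r4: issue@1 deps=(None,None) exec_start@1 write@4
I1 mul r1: issue@2 deps=(0,None) exec_start@4 write@5
I2 add r3: issue@3 deps=(None,1) exec_start@5 write@6
I3 mul r2: issue@4 deps=(1,2) exec_start@6 write@7
I4 mul r4: issue@5 deps=(0,3) exec_start@7 write@9
I5 add r2: issue@6 deps=(3,4) exec_start@9 write@11
I6 add r1: issue@7 deps=(4,2) exec_start@9 write@10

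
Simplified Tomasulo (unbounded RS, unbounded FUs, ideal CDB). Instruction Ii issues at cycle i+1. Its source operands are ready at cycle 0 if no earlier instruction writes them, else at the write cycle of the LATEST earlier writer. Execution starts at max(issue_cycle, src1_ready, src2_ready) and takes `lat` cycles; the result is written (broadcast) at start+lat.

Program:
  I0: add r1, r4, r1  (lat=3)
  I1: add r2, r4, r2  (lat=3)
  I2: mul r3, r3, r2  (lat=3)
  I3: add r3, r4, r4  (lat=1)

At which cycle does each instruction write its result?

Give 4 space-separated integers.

Answer: 4 5 8 5

Derivation:
I0 add r1: issue@1 deps=(None,None) exec_start@1 write@4
I1 add r2: issue@2 deps=(None,None) exec_start@2 write@5
I2 mul r3: issue@3 deps=(None,1) exec_start@5 write@8
I3 add r3: issue@4 deps=(None,None) exec_start@4 write@5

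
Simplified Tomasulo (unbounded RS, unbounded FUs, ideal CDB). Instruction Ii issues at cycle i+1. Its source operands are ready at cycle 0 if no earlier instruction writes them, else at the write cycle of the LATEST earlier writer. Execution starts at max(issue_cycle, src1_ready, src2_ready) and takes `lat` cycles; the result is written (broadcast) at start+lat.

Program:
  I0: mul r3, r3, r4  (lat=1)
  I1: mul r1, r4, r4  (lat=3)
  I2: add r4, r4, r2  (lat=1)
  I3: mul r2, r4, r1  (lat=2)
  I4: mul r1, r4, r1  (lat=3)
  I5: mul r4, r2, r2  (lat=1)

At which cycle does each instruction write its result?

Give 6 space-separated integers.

I0 mul r3: issue@1 deps=(None,None) exec_start@1 write@2
I1 mul r1: issue@2 deps=(None,None) exec_start@2 write@5
I2 add r4: issue@3 deps=(None,None) exec_start@3 write@4
I3 mul r2: issue@4 deps=(2,1) exec_start@5 write@7
I4 mul r1: issue@5 deps=(2,1) exec_start@5 write@8
I5 mul r4: issue@6 deps=(3,3) exec_start@7 write@8

Answer: 2 5 4 7 8 8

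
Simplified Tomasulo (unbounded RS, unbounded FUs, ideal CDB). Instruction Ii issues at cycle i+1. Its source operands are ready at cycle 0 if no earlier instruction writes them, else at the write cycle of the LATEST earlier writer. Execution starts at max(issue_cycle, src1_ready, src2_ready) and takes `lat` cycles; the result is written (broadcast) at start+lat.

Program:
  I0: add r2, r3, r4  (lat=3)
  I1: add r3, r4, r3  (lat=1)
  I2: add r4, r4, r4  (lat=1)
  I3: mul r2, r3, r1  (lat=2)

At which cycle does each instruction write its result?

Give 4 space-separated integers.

Answer: 4 3 4 6

Derivation:
I0 add r2: issue@1 deps=(None,None) exec_start@1 write@4
I1 add r3: issue@2 deps=(None,None) exec_start@2 write@3
I2 add r4: issue@3 deps=(None,None) exec_start@3 write@4
I3 mul r2: issue@4 deps=(1,None) exec_start@4 write@6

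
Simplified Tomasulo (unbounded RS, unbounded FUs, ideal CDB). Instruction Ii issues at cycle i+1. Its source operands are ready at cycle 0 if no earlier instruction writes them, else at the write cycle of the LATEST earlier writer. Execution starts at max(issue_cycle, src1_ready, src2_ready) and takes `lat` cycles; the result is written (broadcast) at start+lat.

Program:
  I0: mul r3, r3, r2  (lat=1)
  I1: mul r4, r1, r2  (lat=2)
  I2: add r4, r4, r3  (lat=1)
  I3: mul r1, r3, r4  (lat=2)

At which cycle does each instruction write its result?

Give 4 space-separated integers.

Answer: 2 4 5 7

Derivation:
I0 mul r3: issue@1 deps=(None,None) exec_start@1 write@2
I1 mul r4: issue@2 deps=(None,None) exec_start@2 write@4
I2 add r4: issue@3 deps=(1,0) exec_start@4 write@5
I3 mul r1: issue@4 deps=(0,2) exec_start@5 write@7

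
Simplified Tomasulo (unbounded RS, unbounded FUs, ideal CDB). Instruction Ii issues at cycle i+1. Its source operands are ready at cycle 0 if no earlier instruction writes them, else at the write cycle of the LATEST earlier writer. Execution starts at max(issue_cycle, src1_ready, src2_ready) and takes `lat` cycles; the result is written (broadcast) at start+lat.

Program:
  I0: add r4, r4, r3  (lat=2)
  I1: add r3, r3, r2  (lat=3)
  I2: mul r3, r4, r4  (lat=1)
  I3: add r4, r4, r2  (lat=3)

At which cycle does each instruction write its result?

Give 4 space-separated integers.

I0 add r4: issue@1 deps=(None,None) exec_start@1 write@3
I1 add r3: issue@2 deps=(None,None) exec_start@2 write@5
I2 mul r3: issue@3 deps=(0,0) exec_start@3 write@4
I3 add r4: issue@4 deps=(0,None) exec_start@4 write@7

Answer: 3 5 4 7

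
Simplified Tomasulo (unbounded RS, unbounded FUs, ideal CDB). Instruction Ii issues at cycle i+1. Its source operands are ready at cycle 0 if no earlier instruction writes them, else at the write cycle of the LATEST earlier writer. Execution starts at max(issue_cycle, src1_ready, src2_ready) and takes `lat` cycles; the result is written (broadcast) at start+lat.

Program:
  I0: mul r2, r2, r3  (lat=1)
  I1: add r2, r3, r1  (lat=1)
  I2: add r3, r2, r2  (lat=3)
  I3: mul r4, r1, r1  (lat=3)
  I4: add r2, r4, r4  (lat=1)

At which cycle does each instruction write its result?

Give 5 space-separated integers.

I0 mul r2: issue@1 deps=(None,None) exec_start@1 write@2
I1 add r2: issue@2 deps=(None,None) exec_start@2 write@3
I2 add r3: issue@3 deps=(1,1) exec_start@3 write@6
I3 mul r4: issue@4 deps=(None,None) exec_start@4 write@7
I4 add r2: issue@5 deps=(3,3) exec_start@7 write@8

Answer: 2 3 6 7 8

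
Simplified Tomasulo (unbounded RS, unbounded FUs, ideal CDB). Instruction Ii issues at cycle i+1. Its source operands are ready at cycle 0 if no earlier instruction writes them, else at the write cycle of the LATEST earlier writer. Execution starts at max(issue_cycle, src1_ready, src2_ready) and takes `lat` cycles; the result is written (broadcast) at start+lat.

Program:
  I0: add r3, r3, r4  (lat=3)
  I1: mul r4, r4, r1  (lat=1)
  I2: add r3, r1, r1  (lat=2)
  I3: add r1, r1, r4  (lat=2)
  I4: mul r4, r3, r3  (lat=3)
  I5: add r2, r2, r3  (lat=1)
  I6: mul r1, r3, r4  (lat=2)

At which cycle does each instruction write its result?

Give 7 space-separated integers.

I0 add r3: issue@1 deps=(None,None) exec_start@1 write@4
I1 mul r4: issue@2 deps=(None,None) exec_start@2 write@3
I2 add r3: issue@3 deps=(None,None) exec_start@3 write@5
I3 add r1: issue@4 deps=(None,1) exec_start@4 write@6
I4 mul r4: issue@5 deps=(2,2) exec_start@5 write@8
I5 add r2: issue@6 deps=(None,2) exec_start@6 write@7
I6 mul r1: issue@7 deps=(2,4) exec_start@8 write@10

Answer: 4 3 5 6 8 7 10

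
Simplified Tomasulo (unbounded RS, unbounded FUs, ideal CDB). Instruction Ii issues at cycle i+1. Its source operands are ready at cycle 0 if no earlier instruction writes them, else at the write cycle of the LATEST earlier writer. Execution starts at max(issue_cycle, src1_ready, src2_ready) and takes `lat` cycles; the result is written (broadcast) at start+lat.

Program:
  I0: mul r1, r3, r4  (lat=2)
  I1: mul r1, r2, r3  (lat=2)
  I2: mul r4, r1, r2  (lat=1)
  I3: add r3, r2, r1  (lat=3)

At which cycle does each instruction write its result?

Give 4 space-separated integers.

Answer: 3 4 5 7

Derivation:
I0 mul r1: issue@1 deps=(None,None) exec_start@1 write@3
I1 mul r1: issue@2 deps=(None,None) exec_start@2 write@4
I2 mul r4: issue@3 deps=(1,None) exec_start@4 write@5
I3 add r3: issue@4 deps=(None,1) exec_start@4 write@7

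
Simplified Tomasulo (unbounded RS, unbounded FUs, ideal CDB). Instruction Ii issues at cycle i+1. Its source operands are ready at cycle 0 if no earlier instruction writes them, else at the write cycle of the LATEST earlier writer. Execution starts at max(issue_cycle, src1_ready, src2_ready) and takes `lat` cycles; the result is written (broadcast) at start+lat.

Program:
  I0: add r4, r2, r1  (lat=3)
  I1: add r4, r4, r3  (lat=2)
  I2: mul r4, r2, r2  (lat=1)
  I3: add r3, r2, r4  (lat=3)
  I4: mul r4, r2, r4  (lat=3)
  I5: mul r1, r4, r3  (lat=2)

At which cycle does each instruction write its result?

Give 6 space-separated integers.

I0 add r4: issue@1 deps=(None,None) exec_start@1 write@4
I1 add r4: issue@2 deps=(0,None) exec_start@4 write@6
I2 mul r4: issue@3 deps=(None,None) exec_start@3 write@4
I3 add r3: issue@4 deps=(None,2) exec_start@4 write@7
I4 mul r4: issue@5 deps=(None,2) exec_start@5 write@8
I5 mul r1: issue@6 deps=(4,3) exec_start@8 write@10

Answer: 4 6 4 7 8 10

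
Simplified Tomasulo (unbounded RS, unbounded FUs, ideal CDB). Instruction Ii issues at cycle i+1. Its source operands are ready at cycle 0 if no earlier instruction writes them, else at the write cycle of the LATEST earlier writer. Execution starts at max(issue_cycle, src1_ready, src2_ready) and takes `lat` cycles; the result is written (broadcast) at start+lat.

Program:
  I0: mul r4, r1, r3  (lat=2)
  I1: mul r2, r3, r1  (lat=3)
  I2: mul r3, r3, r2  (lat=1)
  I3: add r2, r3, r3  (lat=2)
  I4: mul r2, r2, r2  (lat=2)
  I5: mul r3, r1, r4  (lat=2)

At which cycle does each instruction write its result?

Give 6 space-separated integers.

Answer: 3 5 6 8 10 8

Derivation:
I0 mul r4: issue@1 deps=(None,None) exec_start@1 write@3
I1 mul r2: issue@2 deps=(None,None) exec_start@2 write@5
I2 mul r3: issue@3 deps=(None,1) exec_start@5 write@6
I3 add r2: issue@4 deps=(2,2) exec_start@6 write@8
I4 mul r2: issue@5 deps=(3,3) exec_start@8 write@10
I5 mul r3: issue@6 deps=(None,0) exec_start@6 write@8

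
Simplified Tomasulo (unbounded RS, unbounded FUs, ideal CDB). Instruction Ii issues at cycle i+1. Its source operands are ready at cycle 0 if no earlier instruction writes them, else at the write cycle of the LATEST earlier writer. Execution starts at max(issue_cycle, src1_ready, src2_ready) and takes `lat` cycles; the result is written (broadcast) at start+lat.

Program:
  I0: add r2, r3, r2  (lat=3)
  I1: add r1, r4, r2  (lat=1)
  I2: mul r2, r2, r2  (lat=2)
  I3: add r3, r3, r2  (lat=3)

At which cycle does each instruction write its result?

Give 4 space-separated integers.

I0 add r2: issue@1 deps=(None,None) exec_start@1 write@4
I1 add r1: issue@2 deps=(None,0) exec_start@4 write@5
I2 mul r2: issue@3 deps=(0,0) exec_start@4 write@6
I3 add r3: issue@4 deps=(None,2) exec_start@6 write@9

Answer: 4 5 6 9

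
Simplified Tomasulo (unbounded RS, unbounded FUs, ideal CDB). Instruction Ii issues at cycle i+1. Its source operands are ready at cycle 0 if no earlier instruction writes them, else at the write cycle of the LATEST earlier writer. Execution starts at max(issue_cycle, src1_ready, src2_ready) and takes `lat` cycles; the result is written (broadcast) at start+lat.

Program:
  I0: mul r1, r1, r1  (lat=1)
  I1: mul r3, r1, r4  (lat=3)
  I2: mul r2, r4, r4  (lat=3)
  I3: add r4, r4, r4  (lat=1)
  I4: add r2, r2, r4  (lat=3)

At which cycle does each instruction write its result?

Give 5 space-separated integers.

Answer: 2 5 6 5 9

Derivation:
I0 mul r1: issue@1 deps=(None,None) exec_start@1 write@2
I1 mul r3: issue@2 deps=(0,None) exec_start@2 write@5
I2 mul r2: issue@3 deps=(None,None) exec_start@3 write@6
I3 add r4: issue@4 deps=(None,None) exec_start@4 write@5
I4 add r2: issue@5 deps=(2,3) exec_start@6 write@9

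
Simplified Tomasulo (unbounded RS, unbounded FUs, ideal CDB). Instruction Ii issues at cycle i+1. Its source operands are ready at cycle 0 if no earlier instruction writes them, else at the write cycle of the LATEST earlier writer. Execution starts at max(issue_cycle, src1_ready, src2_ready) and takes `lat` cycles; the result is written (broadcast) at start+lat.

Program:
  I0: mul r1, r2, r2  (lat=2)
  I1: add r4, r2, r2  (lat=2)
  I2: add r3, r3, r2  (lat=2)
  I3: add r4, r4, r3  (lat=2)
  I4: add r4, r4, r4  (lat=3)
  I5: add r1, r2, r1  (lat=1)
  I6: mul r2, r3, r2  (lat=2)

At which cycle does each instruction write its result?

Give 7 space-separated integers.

Answer: 3 4 5 7 10 7 9

Derivation:
I0 mul r1: issue@1 deps=(None,None) exec_start@1 write@3
I1 add r4: issue@2 deps=(None,None) exec_start@2 write@4
I2 add r3: issue@3 deps=(None,None) exec_start@3 write@5
I3 add r4: issue@4 deps=(1,2) exec_start@5 write@7
I4 add r4: issue@5 deps=(3,3) exec_start@7 write@10
I5 add r1: issue@6 deps=(None,0) exec_start@6 write@7
I6 mul r2: issue@7 deps=(2,None) exec_start@7 write@9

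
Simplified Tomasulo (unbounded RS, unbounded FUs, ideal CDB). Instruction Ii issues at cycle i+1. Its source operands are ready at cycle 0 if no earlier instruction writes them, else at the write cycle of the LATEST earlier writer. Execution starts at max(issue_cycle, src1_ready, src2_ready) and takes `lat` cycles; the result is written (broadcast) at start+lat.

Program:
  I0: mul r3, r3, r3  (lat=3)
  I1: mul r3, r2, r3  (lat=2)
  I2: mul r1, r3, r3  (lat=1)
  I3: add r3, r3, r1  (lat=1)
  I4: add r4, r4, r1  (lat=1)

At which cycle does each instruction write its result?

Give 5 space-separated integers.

I0 mul r3: issue@1 deps=(None,None) exec_start@1 write@4
I1 mul r3: issue@2 deps=(None,0) exec_start@4 write@6
I2 mul r1: issue@3 deps=(1,1) exec_start@6 write@7
I3 add r3: issue@4 deps=(1,2) exec_start@7 write@8
I4 add r4: issue@5 deps=(None,2) exec_start@7 write@8

Answer: 4 6 7 8 8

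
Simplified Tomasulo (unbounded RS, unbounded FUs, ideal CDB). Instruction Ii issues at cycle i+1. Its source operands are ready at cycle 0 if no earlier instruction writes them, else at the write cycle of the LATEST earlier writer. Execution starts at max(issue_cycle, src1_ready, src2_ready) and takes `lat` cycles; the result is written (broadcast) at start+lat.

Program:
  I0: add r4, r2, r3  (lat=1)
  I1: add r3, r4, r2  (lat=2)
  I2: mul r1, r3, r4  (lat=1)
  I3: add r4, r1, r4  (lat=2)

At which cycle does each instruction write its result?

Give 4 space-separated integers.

Answer: 2 4 5 7

Derivation:
I0 add r4: issue@1 deps=(None,None) exec_start@1 write@2
I1 add r3: issue@2 deps=(0,None) exec_start@2 write@4
I2 mul r1: issue@3 deps=(1,0) exec_start@4 write@5
I3 add r4: issue@4 deps=(2,0) exec_start@5 write@7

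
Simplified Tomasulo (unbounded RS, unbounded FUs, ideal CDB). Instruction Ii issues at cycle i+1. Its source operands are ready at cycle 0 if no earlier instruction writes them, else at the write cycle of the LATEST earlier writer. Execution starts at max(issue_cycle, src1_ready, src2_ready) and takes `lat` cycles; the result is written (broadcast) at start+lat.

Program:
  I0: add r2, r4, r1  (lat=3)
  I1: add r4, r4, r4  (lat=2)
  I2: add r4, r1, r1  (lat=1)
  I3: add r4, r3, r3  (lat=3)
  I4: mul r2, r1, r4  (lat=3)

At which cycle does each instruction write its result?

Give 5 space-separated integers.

I0 add r2: issue@1 deps=(None,None) exec_start@1 write@4
I1 add r4: issue@2 deps=(None,None) exec_start@2 write@4
I2 add r4: issue@3 deps=(None,None) exec_start@3 write@4
I3 add r4: issue@4 deps=(None,None) exec_start@4 write@7
I4 mul r2: issue@5 deps=(None,3) exec_start@7 write@10

Answer: 4 4 4 7 10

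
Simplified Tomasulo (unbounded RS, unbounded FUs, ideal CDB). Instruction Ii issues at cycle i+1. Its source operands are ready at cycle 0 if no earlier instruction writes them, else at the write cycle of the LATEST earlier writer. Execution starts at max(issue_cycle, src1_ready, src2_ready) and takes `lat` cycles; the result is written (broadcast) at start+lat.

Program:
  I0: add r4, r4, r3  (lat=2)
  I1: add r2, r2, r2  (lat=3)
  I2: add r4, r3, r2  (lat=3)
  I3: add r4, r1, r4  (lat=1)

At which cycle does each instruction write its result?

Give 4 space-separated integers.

Answer: 3 5 8 9

Derivation:
I0 add r4: issue@1 deps=(None,None) exec_start@1 write@3
I1 add r2: issue@2 deps=(None,None) exec_start@2 write@5
I2 add r4: issue@3 deps=(None,1) exec_start@5 write@8
I3 add r4: issue@4 deps=(None,2) exec_start@8 write@9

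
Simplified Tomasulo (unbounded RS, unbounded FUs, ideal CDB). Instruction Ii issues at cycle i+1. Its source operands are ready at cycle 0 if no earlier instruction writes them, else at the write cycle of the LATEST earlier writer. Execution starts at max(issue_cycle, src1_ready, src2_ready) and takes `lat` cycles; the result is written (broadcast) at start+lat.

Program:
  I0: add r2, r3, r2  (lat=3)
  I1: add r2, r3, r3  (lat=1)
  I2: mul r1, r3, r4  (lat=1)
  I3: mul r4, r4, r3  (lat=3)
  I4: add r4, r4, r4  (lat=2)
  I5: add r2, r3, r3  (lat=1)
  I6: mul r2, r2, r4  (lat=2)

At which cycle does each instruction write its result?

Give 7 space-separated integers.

I0 add r2: issue@1 deps=(None,None) exec_start@1 write@4
I1 add r2: issue@2 deps=(None,None) exec_start@2 write@3
I2 mul r1: issue@3 deps=(None,None) exec_start@3 write@4
I3 mul r4: issue@4 deps=(None,None) exec_start@4 write@7
I4 add r4: issue@5 deps=(3,3) exec_start@7 write@9
I5 add r2: issue@6 deps=(None,None) exec_start@6 write@7
I6 mul r2: issue@7 deps=(5,4) exec_start@9 write@11

Answer: 4 3 4 7 9 7 11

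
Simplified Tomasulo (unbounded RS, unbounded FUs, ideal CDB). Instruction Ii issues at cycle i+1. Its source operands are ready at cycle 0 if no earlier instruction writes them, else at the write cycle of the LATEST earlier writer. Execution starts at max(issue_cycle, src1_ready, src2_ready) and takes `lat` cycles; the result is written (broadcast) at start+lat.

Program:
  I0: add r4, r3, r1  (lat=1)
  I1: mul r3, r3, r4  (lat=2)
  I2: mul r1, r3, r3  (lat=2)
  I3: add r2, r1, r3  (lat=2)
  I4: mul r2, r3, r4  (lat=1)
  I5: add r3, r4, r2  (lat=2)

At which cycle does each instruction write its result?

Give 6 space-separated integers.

Answer: 2 4 6 8 6 8

Derivation:
I0 add r4: issue@1 deps=(None,None) exec_start@1 write@2
I1 mul r3: issue@2 deps=(None,0) exec_start@2 write@4
I2 mul r1: issue@3 deps=(1,1) exec_start@4 write@6
I3 add r2: issue@4 deps=(2,1) exec_start@6 write@8
I4 mul r2: issue@5 deps=(1,0) exec_start@5 write@6
I5 add r3: issue@6 deps=(0,4) exec_start@6 write@8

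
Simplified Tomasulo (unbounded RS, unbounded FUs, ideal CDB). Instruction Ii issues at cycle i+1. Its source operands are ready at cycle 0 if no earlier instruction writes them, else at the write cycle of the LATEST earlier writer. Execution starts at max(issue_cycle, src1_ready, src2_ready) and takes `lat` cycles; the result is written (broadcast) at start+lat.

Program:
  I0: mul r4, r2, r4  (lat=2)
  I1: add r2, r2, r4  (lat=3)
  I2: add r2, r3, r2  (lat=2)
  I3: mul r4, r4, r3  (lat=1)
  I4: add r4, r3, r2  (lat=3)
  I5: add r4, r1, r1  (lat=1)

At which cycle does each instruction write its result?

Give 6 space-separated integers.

Answer: 3 6 8 5 11 7

Derivation:
I0 mul r4: issue@1 deps=(None,None) exec_start@1 write@3
I1 add r2: issue@2 deps=(None,0) exec_start@3 write@6
I2 add r2: issue@3 deps=(None,1) exec_start@6 write@8
I3 mul r4: issue@4 deps=(0,None) exec_start@4 write@5
I4 add r4: issue@5 deps=(None,2) exec_start@8 write@11
I5 add r4: issue@6 deps=(None,None) exec_start@6 write@7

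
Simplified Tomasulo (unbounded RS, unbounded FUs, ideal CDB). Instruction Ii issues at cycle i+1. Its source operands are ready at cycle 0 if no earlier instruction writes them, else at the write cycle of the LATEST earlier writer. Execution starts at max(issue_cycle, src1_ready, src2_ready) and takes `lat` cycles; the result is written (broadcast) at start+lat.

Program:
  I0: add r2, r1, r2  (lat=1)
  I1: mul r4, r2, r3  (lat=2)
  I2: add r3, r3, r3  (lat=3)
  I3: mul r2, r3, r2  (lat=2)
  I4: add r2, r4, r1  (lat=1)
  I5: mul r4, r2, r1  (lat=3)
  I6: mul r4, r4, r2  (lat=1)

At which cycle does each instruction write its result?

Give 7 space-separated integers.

I0 add r2: issue@1 deps=(None,None) exec_start@1 write@2
I1 mul r4: issue@2 deps=(0,None) exec_start@2 write@4
I2 add r3: issue@3 deps=(None,None) exec_start@3 write@6
I3 mul r2: issue@4 deps=(2,0) exec_start@6 write@8
I4 add r2: issue@5 deps=(1,None) exec_start@5 write@6
I5 mul r4: issue@6 deps=(4,None) exec_start@6 write@9
I6 mul r4: issue@7 deps=(5,4) exec_start@9 write@10

Answer: 2 4 6 8 6 9 10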